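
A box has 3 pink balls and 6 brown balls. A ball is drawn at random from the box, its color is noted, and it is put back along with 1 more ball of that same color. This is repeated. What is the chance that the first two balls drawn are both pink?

After a pink draw the box holds 4 pink out of 10.
P = (3/9)·(4/10) = 2/15 ≈ 0.1333.

2/15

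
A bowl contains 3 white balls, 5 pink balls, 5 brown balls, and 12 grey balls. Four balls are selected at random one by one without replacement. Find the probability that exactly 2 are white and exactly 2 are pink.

Unordered draws without replacement: count favorable combinations over C(25,4).
Favorable = C(3,2) · C(5,2) · C(5,0) · C(12,0) = 30; total = C(25,4) = 12650.
P = 30/12650 = 3/1265 ≈ 0.0024.

3/1265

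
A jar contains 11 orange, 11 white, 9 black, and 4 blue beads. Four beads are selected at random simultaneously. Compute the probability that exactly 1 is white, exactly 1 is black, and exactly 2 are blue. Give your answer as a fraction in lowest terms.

Unordered draws without replacement: count favorable combinations over C(35,4).
Favorable = C(11,0) · C(11,1) · C(9,1) · C(4,2) = 594; total = C(35,4) = 52360.
P = 594/52360 = 27/2380 ≈ 0.0113.

27/2380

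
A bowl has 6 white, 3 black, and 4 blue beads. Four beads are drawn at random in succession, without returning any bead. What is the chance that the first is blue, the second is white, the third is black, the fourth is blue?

Multiply the conditional probability of each draw in order, without replacement, so each draw removes one from its color and from the total.
P = (4/13) · (6/12) · (3/11) · (3/10) = 9/715 ≈ 0.0126.

9/715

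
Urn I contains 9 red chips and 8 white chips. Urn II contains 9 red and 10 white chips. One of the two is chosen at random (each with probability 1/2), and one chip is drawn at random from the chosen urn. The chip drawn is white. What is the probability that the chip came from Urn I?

76/161

P(white | Urn I) = 8/17; P(white | Urn II) = 10/19.
P(white) = 1/2·8/17 + 1/2·10/19 = 161/323.
By Bayes' rule, P(Urn I | white) = 4/17 / 161/323 = 76/161 ≈ 0.4720.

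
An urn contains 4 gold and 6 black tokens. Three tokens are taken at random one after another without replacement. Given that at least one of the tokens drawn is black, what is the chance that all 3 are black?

5/29

P(all 3 black) = C(6,3)/C(10,3) = 1/6; P(at least one black) = 1 − C(4,3)/C(10,3) = 29/30.
Since 'all 3 black' ⊆ 'at least one black', P(all 3 | at least one) = 1/6 / 29/30 = 5/29 ≈ 0.1724.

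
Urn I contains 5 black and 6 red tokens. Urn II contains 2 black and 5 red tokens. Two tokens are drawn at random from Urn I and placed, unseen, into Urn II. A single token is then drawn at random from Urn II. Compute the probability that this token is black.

32/99

Condition on how many of the transferred tokens are black (from Urn I: 5 black of 11; then Urn II has 9 total).
  0 black: C(5,0)C(6,2)/C(11,2) = 3/11; then P = 2/9
  1 black: C(5,1)C(6,1)/C(11,2) = 6/11; then P = 3/9
  2 black: C(5,2)C(6,0)/C(11,2) = 2/11; then P = 4/9
P(black from Urn II) = 32/99 ≈ 0.3232.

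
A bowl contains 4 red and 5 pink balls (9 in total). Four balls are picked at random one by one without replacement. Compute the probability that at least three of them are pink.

5/14

Sum the hypergeometric tail for j = 3,…,4 pink balls.
Favorable = C(5,3)·C(4,1) + C(5,4)·C(4,0) = 45; total = C(9,4) = 126.
P = 45/126 = 5/14 ≈ 0.3571.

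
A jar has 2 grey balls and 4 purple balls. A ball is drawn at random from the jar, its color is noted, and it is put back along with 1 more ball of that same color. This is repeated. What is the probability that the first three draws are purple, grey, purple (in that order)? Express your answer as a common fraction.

5/42

Track the composition after each reinforcement of +1.
P = (4/6) · (2/7) · (5/8) = 5/42 ≈ 0.1190.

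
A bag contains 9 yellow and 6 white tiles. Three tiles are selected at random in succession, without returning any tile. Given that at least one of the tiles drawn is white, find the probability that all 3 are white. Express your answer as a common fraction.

20/371

P(all 3 white) = C(6,3)/C(15,3) = 4/91; P(at least one white) = 1 − C(9,3)/C(15,3) = 53/65.
Since 'all 3 white' ⊆ 'at least one white', P(all 3 | at least one) = 4/91 / 53/65 = 20/371 ≈ 0.0539.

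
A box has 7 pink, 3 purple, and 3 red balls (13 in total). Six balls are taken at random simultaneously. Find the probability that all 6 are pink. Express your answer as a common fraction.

Unordered draws without replacement: count favorable combinations over C(13,6).
Favorable = C(7,6) · C(3,0) · C(3,0) = 7; total = C(13,6) = 1716.
P = 7/1716 = 7/1716 ≈ 0.0041.

7/1716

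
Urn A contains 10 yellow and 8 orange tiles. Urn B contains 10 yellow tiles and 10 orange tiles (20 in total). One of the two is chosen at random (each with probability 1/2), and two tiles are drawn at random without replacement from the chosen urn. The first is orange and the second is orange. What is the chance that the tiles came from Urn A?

P(E | Urn A) = 28/153; P(E | Urn B) = 9/38.
P(E) = 1/2·28/153 + 1/2·9/38 = 2441/11628.
By Bayes' rule, P(Urn A | E) = 14/153 / 2441/11628 = 1064/2441 ≈ 0.4359.

1064/2441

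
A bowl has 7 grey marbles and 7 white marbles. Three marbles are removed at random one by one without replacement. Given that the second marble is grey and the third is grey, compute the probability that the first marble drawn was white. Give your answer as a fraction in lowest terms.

P(first=white and the second marble is grey and the third is grey) = (7/14)·(7/13)·(6/12) = 7/52.
P(E) = Σ over first color = 5/52 + 7/52 = 3/13.
By Bayes, P(first=white | E) = 7/52 / 3/13 = 7/12 ≈ 0.5833.

7/12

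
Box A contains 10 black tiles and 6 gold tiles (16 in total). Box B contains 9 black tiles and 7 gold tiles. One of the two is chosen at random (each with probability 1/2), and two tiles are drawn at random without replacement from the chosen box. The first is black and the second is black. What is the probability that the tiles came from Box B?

P(E | Box A) = 3/8; P(E | Box B) = 3/10.
P(E) = 1/2·3/8 + 1/2·3/10 = 27/80.
By Bayes' rule, P(Box B | E) = 3/20 / 27/80 = 4/9 ≈ 0.4444.

4/9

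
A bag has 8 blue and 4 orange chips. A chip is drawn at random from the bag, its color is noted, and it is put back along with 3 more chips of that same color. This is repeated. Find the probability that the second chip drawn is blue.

Condition on the first draw. If first is blue (prob 8/12), second-blue has prob (11)/(15); if not (prob 4/12), it has prob 8/(15).
P = (8/12)·(11/15) + (4/12)·(8/15) = 2/3 ≈ 0.6667.

2/3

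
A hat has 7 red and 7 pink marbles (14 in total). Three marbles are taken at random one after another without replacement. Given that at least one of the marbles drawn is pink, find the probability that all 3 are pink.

P(all 3 pink) = C(7,3)/C(14,3) = 5/52; P(at least one pink) = 1 − C(7,3)/C(14,3) = 47/52.
Since 'all 3 pink' ⊆ 'at least one pink', P(all 3 | at least one) = 5/52 / 47/52 = 5/47 ≈ 0.1064.

5/47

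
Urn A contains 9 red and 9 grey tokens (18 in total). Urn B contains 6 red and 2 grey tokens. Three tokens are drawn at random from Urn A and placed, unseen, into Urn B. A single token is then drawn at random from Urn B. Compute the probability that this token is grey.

Condition on how many of the transferred tokens are grey (from Urn A: 9 grey of 18; then Urn B has 11 total).
  0 grey: C(9,0)C(9,3)/C(18,3) = 7/68; then P = 2/11
  1 grey: C(9,1)C(9,2)/C(18,3) = 27/68; then P = 3/11
  2 grey: C(9,2)C(9,1)/C(18,3) = 27/68; then P = 4/11
  3 grey: C(9,3)C(9,0)/C(18,3) = 7/68; then P = 5/11
P(grey from Urn B) = 7/22 ≈ 0.3182.

7/22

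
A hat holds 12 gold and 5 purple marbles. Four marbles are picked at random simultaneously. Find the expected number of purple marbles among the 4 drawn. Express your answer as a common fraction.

By linearity of expectation, E[X] = Σ P(draw i is purple); by symmetry each draw (even without replacement) has P(purple) = 5/17.
E[X] = 4 · 5/17 = 20/17 ≈ 1.1765.

20/17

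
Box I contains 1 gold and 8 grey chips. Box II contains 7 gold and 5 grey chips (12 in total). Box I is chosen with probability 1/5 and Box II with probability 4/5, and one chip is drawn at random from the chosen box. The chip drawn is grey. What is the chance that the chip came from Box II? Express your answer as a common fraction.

P(grey | Box I) = 8/9; P(grey | Box II) = 5/12.
P(grey) = 1/5·8/9 + 4/5·5/12 = 23/45.
By Bayes' rule, P(Box II | grey) = 1/3 / 23/45 = 15/23 ≈ 0.6522.

15/23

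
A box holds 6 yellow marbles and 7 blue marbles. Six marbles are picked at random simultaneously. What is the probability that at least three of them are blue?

679/858

Sum the hypergeometric tail for j = 3,…,6 blue marbles.
Favorable = C(7,3)·C(6,3) + C(7,4)·C(6,2) + C(7,5)·C(6,1) + C(7,6)·C(6,0) = 1358; total = C(13,6) = 1716.
P = 1358/1716 = 679/858 ≈ 0.7914.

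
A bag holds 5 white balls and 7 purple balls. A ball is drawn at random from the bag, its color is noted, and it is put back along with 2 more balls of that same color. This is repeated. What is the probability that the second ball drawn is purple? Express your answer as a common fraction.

7/12

Condition on the first draw. If first is purple (prob 7/12), second-purple has prob (9)/(14); if not (prob 5/12), it has prob 7/(14).
P = (7/12)·(9/14) + (5/12)·(7/14) = 7/12 ≈ 0.5833.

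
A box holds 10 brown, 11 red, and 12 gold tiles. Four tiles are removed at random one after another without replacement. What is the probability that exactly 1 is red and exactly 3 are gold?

Unordered draws without replacement: count favorable combinations over C(33,4).
Favorable = C(10,0) · C(11,1) · C(12,3) = 2420; total = C(33,4) = 40920.
P = 2420/40920 = 11/186 ≈ 0.0591.

11/186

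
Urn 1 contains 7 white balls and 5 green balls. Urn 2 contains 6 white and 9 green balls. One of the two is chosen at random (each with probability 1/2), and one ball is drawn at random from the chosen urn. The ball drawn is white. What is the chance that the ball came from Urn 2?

24/59

P(white | Urn 1) = 7/12; P(white | Urn 2) = 2/5.
P(white) = 1/2·7/12 + 1/2·2/5 = 59/120.
By Bayes' rule, P(Urn 2 | white) = 1/5 / 59/120 = 24/59 ≈ 0.4068.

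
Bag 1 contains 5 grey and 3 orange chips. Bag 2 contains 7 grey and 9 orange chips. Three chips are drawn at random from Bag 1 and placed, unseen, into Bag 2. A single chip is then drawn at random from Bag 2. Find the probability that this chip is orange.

81/152

Condition on how many of the transferred chips are orange (from Bag 1: 3 orange of 8; then Bag 2 has 19 total).
  0 orange: C(3,0)C(5,3)/C(8,3) = 5/28; then P = 9/19
  1 orange: C(3,1)C(5,2)/C(8,3) = 15/28; then P = 10/19
  2 orange: C(3,2)C(5,1)/C(8,3) = 15/56; then P = 11/19
  3 orange: C(3,3)C(5,0)/C(8,3) = 1/56; then P = 12/19
P(orange from Bag 2) = 81/152 ≈ 0.5329.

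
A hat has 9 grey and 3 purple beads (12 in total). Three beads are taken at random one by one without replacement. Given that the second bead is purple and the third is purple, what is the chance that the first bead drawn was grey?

P(first=grey and the second bead is purple and the third is purple) = (9/12)·(3/11)·(2/10) = 9/220.
P(E) = Σ over first color = 9/220 + 1/220 = 1/22.
By Bayes, P(first=grey | E) = 9/220 / 1/22 = 9/10 ≈ 0.9000.

9/10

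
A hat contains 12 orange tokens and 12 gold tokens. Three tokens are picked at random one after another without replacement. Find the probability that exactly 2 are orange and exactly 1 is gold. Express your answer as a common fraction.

9/23

Unordered draws without replacement: count favorable combinations over C(24,3).
Favorable = C(12,2) · C(12,1) = 792; total = C(24,3) = 2024.
P = 792/2024 = 9/23 ≈ 0.3913.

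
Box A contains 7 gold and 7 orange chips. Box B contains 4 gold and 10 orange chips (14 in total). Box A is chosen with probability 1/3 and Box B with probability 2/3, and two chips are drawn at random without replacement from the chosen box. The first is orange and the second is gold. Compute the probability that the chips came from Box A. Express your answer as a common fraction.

49/129

P(E | Box A) = 7/26; P(E | Box B) = 20/91.
P(E) = 1/3·7/26 + 2/3·20/91 = 43/182.
By Bayes' rule, P(Box A | E) = 7/78 / 43/182 = 49/129 ≈ 0.3798.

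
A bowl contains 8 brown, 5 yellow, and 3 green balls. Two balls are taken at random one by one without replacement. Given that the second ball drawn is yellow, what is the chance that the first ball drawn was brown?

P(first=brown and the second ball drawn is yellow) = (8/16)·(5/15) = 1/6.
P(the second ball drawn is yellow) = Σ over first color = 1/6 + 1/12 + 1/16 = 5/16.
By Bayes, P(first=brown | the second ball drawn is yellow) = 1/6 / 5/16 = 8/15 ≈ 0.5333.

8/15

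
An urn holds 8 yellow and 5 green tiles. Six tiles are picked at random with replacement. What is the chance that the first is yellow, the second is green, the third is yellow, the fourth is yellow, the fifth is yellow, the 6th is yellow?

Multiply the conditional probability of each draw in order, with replacement (the composition resets each draw).
P = (8/13) · (5/13) · (8/13) · (8/13) · (8/13) · (8/13) = 163840/4826809 ≈ 0.0339.

163840/4826809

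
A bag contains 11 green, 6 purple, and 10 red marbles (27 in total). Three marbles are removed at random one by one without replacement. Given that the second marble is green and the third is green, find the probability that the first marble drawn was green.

9/25

P(first=green and the second marble is green and the third is green) = (11/27)·(10/26)·(9/25) = 11/195.
P(E) = Σ over first color = 11/195 + 22/585 + 22/351 = 55/351.
By Bayes, P(first=green | E) = 11/195 / 55/351 = 9/25 ≈ 0.3600.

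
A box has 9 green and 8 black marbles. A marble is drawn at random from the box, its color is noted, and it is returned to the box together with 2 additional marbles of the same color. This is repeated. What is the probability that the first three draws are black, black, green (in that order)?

Track the composition after each reinforcement of +2.
P = (8/17) · (10/19) · (9/21) = 240/2261 ≈ 0.1061.

240/2261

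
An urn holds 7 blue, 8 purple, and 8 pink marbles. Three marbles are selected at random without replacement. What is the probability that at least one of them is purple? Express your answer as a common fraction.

188/253

Use the complement: P(at least one purple) = 1 − P(no purple).
P(none) = C(15,3)/C(23,3) = 455/1771.
So P = 1 − 455/1771 = 188/253 ≈ 0.7431.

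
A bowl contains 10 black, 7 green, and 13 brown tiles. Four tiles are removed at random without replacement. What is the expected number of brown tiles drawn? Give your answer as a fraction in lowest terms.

By linearity of expectation, E[X] = Σ P(draw i is brown); by symmetry each draw (even without replacement) has P(brown) = 13/30.
E[X] = 4 · 13/30 = 26/15 ≈ 1.7333.

26/15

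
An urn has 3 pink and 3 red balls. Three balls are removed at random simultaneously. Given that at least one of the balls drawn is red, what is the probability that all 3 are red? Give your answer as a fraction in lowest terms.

1/19

P(all 3 red) = C(3,3)/C(6,3) = 1/20; P(at least one red) = 1 − C(3,3)/C(6,3) = 19/20.
Since 'all 3 red' ⊆ 'at least one red', P(all 3 | at least one) = 1/20 / 19/20 = 1/19 ≈ 0.0526.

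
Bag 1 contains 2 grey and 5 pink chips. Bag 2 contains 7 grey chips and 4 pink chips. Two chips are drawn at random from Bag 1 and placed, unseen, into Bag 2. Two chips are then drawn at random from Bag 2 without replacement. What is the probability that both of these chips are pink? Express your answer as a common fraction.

128/819

Condition on how many of the transferred chips are pink (from Bag 1: 5 pink of 7; then Bag 2 has 13 total).
  0 pink: C(5,0)C(2,2)/C(7,2) = 1/21; then P = C(4,2)/C(13,2) = 1/13
  1 pink: C(5,1)C(2,1)/C(7,2) = 10/21; then P = C(5,2)/C(13,2) = 5/39
  2 pink: C(5,2)C(2,0)/C(7,2) = 10/21; then P = C(6,2)/C(13,2) = 5/26
P(both pink) = 128/819 ≈ 0.1563.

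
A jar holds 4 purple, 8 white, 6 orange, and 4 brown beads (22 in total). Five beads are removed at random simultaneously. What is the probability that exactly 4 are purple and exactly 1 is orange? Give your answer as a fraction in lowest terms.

1/4389

Unordered draws without replacement: count favorable combinations over C(22,5).
Favorable = C(4,4) · C(8,0) · C(6,1) · C(4,0) = 6; total = C(22,5) = 26334.
P = 6/26334 = 1/4389 ≈ 0.0002.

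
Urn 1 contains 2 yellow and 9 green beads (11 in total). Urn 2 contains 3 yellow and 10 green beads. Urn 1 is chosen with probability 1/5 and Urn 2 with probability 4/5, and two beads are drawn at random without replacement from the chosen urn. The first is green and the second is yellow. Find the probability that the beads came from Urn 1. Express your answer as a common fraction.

117/667

P(E | Urn 1) = 9/55; P(E | Urn 2) = 5/26.
P(E) = 1/5·9/55 + 4/5·5/26 = 667/3575.
By Bayes' rule, P(Urn 1 | E) = 9/275 / 667/3575 = 117/667 ≈ 0.1754.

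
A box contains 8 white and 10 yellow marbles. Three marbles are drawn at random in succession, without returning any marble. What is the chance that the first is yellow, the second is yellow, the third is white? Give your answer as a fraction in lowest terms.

5/34

Multiply the conditional probability of each draw in order, without replacement, so each draw removes one from its color and from the total.
P = (10/18) · (9/17) · (8/16) = 5/34 ≈ 0.1471.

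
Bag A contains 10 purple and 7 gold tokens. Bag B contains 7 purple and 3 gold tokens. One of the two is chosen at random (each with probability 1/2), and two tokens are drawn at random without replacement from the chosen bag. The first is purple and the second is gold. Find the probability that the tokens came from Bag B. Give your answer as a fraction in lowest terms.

P(E | Bag A) = 35/136; P(E | Bag B) = 7/30.
P(E) = 1/2·35/136 + 1/2·7/30 = 1001/4080.
By Bayes' rule, P(Bag B | E) = 7/60 / 1001/4080 = 68/143 ≈ 0.4755.

68/143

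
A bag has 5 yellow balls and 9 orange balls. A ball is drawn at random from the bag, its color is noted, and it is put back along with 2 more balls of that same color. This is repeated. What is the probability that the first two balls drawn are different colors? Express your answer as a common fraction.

45/112

Either yellow then orange, or orange then yellow; after the first draw the total is 16.
P = (5/14)·(9/16) + (9/14)·(5/16) = 45/112 ≈ 0.4018.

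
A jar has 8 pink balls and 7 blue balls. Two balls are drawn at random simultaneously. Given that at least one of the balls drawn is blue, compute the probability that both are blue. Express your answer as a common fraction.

P(both blue) = C(7,2)/C(15,2) = 1/5; P(at least one blue) = 1 − C(8,2)/C(15,2) = 11/15.
Since 'both blue' ⊆ 'at least one blue', P(both | at least one) = 1/5 / 11/15 = 3/11 ≈ 0.2727.

3/11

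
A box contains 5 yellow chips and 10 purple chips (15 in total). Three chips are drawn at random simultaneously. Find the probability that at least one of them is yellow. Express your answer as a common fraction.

Use the complement: P(at least one yellow) = 1 − P(no yellow).
P(none) = C(10,3)/C(15,3) = 120/455.
So P = 1 − 120/455 = 67/91 ≈ 0.7363.

67/91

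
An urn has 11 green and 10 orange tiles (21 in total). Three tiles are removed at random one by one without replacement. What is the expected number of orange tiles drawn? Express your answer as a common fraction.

10/7

By linearity of expectation, E[X] = Σ P(draw i is orange); by symmetry each draw (even without replacement) has P(orange) = 10/21.
E[X] = 3 · 10/21 = 10/7 ≈ 1.4286.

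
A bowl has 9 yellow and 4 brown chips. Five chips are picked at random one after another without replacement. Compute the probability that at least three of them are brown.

17/143

Sum the hypergeometric tail for j = 3,…,4 brown chips.
Favorable = C(4,3)·C(9,2) + C(4,4)·C(9,1) = 153; total = C(13,5) = 1287.
P = 153/1287 = 17/143 ≈ 0.1189.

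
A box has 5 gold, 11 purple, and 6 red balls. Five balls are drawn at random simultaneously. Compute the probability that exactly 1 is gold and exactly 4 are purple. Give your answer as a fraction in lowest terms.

Unordered draws without replacement: count favorable combinations over C(22,5).
Favorable = C(5,1) · C(11,4) · C(6,0) = 1650; total = C(22,5) = 26334.
P = 1650/26334 = 25/399 ≈ 0.0627.

25/399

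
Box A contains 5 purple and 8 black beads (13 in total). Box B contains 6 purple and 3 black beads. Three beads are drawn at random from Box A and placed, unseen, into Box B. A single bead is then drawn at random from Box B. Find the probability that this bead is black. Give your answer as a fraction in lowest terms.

21/52

Condition on how many of the transferred beads are black (from Box A: 8 black of 13; then Box B has 12 total).
  0 black: C(8,0)C(5,3)/C(13,3) = 5/143; then P = 3/12
  1 black: C(8,1)C(5,2)/C(13,3) = 40/143; then P = 4/12
  2 black: C(8,2)C(5,1)/C(13,3) = 70/143; then P = 5/12
  3 black: C(8,3)C(5,0)/C(13,3) = 28/143; then P = 6/12
P(black from Box B) = 21/52 ≈ 0.4038.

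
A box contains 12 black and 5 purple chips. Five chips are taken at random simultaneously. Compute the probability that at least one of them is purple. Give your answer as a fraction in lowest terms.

1349/1547

Use the complement: P(at least one purple) = 1 − P(no purple).
P(none) = C(12,5)/C(17,5) = 792/6188.
So P = 1 − 792/6188 = 1349/1547 ≈ 0.8720.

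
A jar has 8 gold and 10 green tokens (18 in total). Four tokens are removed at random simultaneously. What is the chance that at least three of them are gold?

Sum the hypergeometric tail for j = 3,…,4 gold tokens.
Favorable = C(8,3)·C(10,1) + C(8,4)·C(10,0) = 630; total = C(18,4) = 3060.
P = 630/3060 = 7/34 ≈ 0.2059.

7/34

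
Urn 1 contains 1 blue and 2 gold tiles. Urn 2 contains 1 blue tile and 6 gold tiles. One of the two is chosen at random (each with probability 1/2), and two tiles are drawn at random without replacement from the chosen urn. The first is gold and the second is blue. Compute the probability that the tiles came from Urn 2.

P(E | Urn 1) = 1/3; P(E | Urn 2) = 1/7.
P(E) = 1/2·1/3 + 1/2·1/7 = 5/21.
By Bayes' rule, P(Urn 2 | E) = 1/14 / 5/21 = 3/10 ≈ 0.3000.

3/10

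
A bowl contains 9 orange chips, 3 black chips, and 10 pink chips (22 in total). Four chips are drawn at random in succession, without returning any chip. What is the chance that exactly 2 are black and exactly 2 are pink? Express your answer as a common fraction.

27/1463

Unordered draws without replacement: count favorable combinations over C(22,4).
Favorable = C(9,0) · C(3,2) · C(10,2) = 135; total = C(22,4) = 7315.
P = 135/7315 = 27/1463 ≈ 0.0185.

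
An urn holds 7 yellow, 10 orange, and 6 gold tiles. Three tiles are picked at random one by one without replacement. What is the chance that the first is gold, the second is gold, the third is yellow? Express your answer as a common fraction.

5/253

Multiply the conditional probability of each draw in order, without replacement, so each draw removes one from its color and from the total.
P = (6/23) · (5/22) · (7/21) = 5/253 ≈ 0.0198.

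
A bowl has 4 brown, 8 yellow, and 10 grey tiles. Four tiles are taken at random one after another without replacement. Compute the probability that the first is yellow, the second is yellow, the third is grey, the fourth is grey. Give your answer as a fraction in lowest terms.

Multiply the conditional probability of each draw in order, without replacement, so each draw removes one from its color and from the total.
P = (8/22) · (7/21) · (10/20) · (9/19) = 6/209 ≈ 0.0287.

6/209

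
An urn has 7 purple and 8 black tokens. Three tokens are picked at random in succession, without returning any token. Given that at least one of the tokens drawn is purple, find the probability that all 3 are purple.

P(all 3 purple) = C(7,3)/C(15,3) = 1/13; P(at least one purple) = 1 − C(8,3)/C(15,3) = 57/65.
Since 'all 3 purple' ⊆ 'at least one purple', P(all 3 | at least one) = 1/13 / 57/65 = 5/57 ≈ 0.0877.

5/57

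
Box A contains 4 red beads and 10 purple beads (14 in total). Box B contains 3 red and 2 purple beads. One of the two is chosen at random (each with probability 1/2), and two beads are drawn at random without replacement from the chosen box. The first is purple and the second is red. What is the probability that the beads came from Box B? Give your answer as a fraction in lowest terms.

P(E | Box A) = 20/91; P(E | Box B) = 3/10.
P(E) = 1/2·20/91 + 1/2·3/10 = 473/1820.
By Bayes' rule, P(Box B | E) = 3/20 / 473/1820 = 273/473 ≈ 0.5772.

273/473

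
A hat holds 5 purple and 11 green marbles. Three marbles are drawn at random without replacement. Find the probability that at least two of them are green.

Sum the hypergeometric tail for j = 2,…,3 green marbles.
Favorable = C(11,2)·C(5,1) + C(11,3)·C(5,0) = 440; total = C(16,3) = 560.
P = 440/560 = 11/14 ≈ 0.7857.

11/14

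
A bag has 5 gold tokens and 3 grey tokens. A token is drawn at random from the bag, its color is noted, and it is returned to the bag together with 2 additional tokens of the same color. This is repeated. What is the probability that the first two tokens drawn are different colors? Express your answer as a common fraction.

3/8

Either gold then grey, or grey then gold; after the first draw the total is 10.
P = (5/8)·(3/10) + (3/8)·(5/10) = 3/8 ≈ 0.3750.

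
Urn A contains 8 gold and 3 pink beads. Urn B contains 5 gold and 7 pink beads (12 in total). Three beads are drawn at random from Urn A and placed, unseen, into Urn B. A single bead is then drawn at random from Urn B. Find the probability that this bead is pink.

Condition on how many of the transferred beads are pink (from Urn A: 3 pink of 11; then Urn B has 15 total).
  0 pink: C(3,0)C(8,3)/C(11,3) = 56/165; then P = 7/15
  1 pink: C(3,1)C(8,2)/C(11,3) = 28/55; then P = 8/15
  2 pink: C(3,2)C(8,1)/C(11,3) = 8/55; then P = 9/15
  3 pink: C(3,3)C(8,0)/C(11,3) = 1/165; then P = 10/15
P(pink from Urn B) = 86/165 ≈ 0.5212.

86/165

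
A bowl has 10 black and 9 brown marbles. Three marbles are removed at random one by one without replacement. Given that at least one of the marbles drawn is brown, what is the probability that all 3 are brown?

28/283

P(all 3 brown) = C(9,3)/C(19,3) = 28/323; P(at least one brown) = 1 − C(10,3)/C(19,3) = 283/323.
Since 'all 3 brown' ⊆ 'at least one brown', P(all 3 | at least one) = 28/323 / 283/323 = 28/283 ≈ 0.0989.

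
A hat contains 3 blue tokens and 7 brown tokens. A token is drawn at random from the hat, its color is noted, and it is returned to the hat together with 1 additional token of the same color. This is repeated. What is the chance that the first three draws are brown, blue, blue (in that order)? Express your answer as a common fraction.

7/110

Track the composition after each reinforcement of +1.
P = (7/10) · (3/11) · (4/12) = 7/110 ≈ 0.0636.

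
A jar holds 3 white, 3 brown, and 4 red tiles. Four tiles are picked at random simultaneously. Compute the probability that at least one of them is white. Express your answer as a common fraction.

5/6

Use the complement: P(at least one white) = 1 − P(no white).
P(none) = C(7,4)/C(10,4) = 35/210.
So P = 1 − 35/210 = 5/6 ≈ 0.8333.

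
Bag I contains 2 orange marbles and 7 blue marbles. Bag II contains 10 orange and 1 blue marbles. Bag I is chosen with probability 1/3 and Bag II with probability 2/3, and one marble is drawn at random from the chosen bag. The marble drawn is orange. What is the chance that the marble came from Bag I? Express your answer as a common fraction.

P(orange | Bag I) = 2/9; P(orange | Bag II) = 10/11.
P(orange) = 1/3·2/9 + 2/3·10/11 = 202/297.
By Bayes' rule, P(Bag I | orange) = 2/27 / 202/297 = 11/101 ≈ 0.1089.

11/101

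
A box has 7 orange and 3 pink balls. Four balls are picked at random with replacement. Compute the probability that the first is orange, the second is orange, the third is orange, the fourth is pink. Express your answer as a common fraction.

Multiply the conditional probability of each draw in order, with replacement (the composition resets each draw).
P = (7/10) · (7/10) · (7/10) · (3/10) = 1029/10000 ≈ 0.1029.

1029/10000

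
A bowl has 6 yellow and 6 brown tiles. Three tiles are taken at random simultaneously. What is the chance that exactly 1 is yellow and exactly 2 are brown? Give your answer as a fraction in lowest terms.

Unordered draws without replacement: count favorable combinations over C(12,3).
Favorable = C(6,1) · C(6,2) = 90; total = C(12,3) = 220.
P = 90/220 = 9/22 ≈ 0.4091.

9/22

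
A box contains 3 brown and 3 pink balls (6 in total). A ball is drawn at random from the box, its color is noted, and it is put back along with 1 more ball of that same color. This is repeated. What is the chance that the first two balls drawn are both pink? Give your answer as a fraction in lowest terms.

2/7

After a pink draw the box holds 4 pink out of 7.
P = (3/6)·(4/7) = 2/7 ≈ 0.2857.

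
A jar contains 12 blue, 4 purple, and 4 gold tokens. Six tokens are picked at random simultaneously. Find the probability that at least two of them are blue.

Sum the hypergeometric tail for j = 2,…,6 blue tokens.
Favorable = C(12,2)·C(8,4) + C(12,3)·C(8,3) + C(12,4)·C(8,2) + C(12,5)·C(8,1) + C(12,6)·C(8,0) = 38060; total = C(20,6) = 38760.
P = 38060/38760 = 1903/1938 ≈ 0.9819.

1903/1938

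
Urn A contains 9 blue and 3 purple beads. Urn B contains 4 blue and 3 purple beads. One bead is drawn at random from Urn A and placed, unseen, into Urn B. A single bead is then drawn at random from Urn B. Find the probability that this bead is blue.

Condition on how many of the transferred beads are blue (from Urn A: 9 blue of 12; then Urn B has 8 total).
  0 blue: C(9,0)C(3,1)/C(12,1) = 1/4; then P = 4/8
  1 blue: C(9,1)C(3,0)/C(12,1) = 3/4; then P = 5/8
P(blue from Urn B) = 19/32 ≈ 0.5938.

19/32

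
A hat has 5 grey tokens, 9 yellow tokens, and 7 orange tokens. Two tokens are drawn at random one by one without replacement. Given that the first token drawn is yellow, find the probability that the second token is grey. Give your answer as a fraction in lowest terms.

1/4

After removing 1 yellow, the hat has 5 grey out of 20 remaining.
P(second is grey | given) = 5/20 = 1/4 ≈ 0.2500.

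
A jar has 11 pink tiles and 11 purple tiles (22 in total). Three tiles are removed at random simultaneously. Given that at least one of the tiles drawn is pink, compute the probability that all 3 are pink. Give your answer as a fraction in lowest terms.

P(all 3 pink) = C(11,3)/C(22,3) = 3/28; P(at least one pink) = 1 − C(11,3)/C(22,3) = 25/28.
Since 'all 3 pink' ⊆ 'at least one pink', P(all 3 | at least one) = 3/28 / 25/28 = 3/25 ≈ 0.1200.

3/25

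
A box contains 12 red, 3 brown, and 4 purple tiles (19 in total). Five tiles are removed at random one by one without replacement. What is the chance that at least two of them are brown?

Sum the hypergeometric tail for j = 2,…,3 brown tiles.
Favorable = C(3,2)·C(16,3) + C(3,3)·C(16,2) = 1800; total = C(19,5) = 11628.
P = 1800/11628 = 50/323 ≈ 0.1548.

50/323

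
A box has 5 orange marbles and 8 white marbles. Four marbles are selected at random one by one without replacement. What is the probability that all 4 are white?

14/143

Multiply the conditional probability of each draw in order, without replacement, so each draw removes one from its color and from the total.
P = (8/13) · (7/12) · (6/11) · (5/10) = 14/143 ≈ 0.0979.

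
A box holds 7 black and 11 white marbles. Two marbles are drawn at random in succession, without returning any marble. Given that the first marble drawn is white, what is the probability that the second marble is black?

7/17

After removing 1 white, the box has 7 black out of 17 remaining.
P(second is black | given) = 7/17 ≈ 0.4118.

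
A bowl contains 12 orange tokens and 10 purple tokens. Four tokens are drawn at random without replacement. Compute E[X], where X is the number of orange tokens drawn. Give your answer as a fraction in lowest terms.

By linearity of expectation, E[X] = Σ P(draw i is orange); by symmetry each draw (even without replacement) has P(orange) = 12/22.
E[X] = 4 · 12/22 = 24/11 ≈ 2.1818.

24/11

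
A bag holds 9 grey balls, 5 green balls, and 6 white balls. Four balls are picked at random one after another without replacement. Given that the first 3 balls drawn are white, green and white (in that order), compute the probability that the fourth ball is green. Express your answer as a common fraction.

After removing 1 green, 2 white, the bag has 4 green out of 17 remaining.
P(fourth is green | given) = 4/17 ≈ 0.2353.

4/17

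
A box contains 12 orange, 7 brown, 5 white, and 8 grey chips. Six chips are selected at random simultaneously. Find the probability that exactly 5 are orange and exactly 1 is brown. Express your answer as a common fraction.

Unordered draws without replacement: count favorable combinations over C(32,6).
Favorable = C(12,5) · C(7,1) · C(5,0) · C(8,0) = 5544; total = C(32,6) = 906192.
P = 5544/906192 = 11/1798 ≈ 0.0061.

11/1798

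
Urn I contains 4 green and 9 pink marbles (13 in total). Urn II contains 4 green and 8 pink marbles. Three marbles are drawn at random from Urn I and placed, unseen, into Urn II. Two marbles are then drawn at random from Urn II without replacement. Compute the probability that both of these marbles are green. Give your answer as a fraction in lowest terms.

43/455

Condition on how many of the transferred marbles are green (from Urn I: 4 green of 13; then Urn II has 15 total).
  0 green: C(4,0)C(9,3)/C(13,3) = 42/143; then P = C(4,2)/C(15,2) = 2/35
  1 green: C(4,1)C(9,2)/C(13,3) = 72/143; then P = C(5,2)/C(15,2) = 2/21
  2 green: C(4,2)C(9,1)/C(13,3) = 27/143; then P = C(6,2)/C(15,2) = 1/7
  3 green: C(4,3)C(9,0)/C(13,3) = 2/143; then P = C(7,2)/C(15,2) = 1/5
P(both green) = 43/455 ≈ 0.0945.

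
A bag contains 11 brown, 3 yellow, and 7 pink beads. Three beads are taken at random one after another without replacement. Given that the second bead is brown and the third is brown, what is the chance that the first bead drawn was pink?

7/19

P(first=pink and the second bead is brown and the third is brown) = (7/21)·(11/20)·(10/19) = 11/114.
P(E) = Σ over first color = 33/266 + 11/266 + 11/114 = 11/42.
By Bayes, P(first=pink | E) = 11/114 / 11/42 = 7/19 ≈ 0.3684.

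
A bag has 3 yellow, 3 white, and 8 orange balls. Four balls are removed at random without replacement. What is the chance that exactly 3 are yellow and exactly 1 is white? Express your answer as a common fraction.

Unordered draws without replacement: count favorable combinations over C(14,4).
Favorable = C(3,3) · C(3,1) · C(8,0) = 3; total = C(14,4) = 1001.
P = 3/1001 = 3/1001 ≈ 0.0030.

3/1001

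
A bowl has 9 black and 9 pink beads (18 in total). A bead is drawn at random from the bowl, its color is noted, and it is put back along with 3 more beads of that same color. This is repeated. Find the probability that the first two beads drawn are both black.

After a black draw the bowl holds 12 black out of 21.
P = (9/18)·(12/21) = 2/7 ≈ 0.2857.

2/7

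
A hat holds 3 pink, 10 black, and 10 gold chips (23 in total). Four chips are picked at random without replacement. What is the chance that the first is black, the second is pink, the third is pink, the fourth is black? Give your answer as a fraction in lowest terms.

9/3542

Multiply the conditional probability of each draw in order, without replacement, so each draw removes one from its color and from the total.
P = (10/23) · (3/22) · (2/21) · (9/20) = 9/3542 ≈ 0.0025.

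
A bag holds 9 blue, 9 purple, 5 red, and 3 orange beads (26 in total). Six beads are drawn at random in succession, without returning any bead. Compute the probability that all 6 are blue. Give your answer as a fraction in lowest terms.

Unordered draws without replacement: count favorable combinations over C(26,6).
Favorable = C(9,6) · C(9,0) · C(5,0) · C(3,0) = 84; total = C(26,6) = 230230.
P = 84/230230 = 6/16445 ≈ 0.0004.

6/16445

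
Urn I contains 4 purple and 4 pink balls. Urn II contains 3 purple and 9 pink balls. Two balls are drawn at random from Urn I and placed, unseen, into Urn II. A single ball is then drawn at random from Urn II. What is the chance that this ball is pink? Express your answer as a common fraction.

Condition on how many of the transferred balls are pink (from Urn I: 4 pink of 8; then Urn II has 14 total).
  0 pink: C(4,0)C(4,2)/C(8,2) = 3/14; then P = 9/14
  1 pink: C(4,1)C(4,1)/C(8,2) = 4/7; then P = 10/14
  2 pink: C(4,2)C(4,0)/C(8,2) = 3/14; then P = 11/14
P(pink from Urn II) = 5/7 ≈ 0.7143.

5/7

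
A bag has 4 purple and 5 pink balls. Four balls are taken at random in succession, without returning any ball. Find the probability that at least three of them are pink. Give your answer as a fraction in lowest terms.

5/14

Sum the hypergeometric tail for j = 3,…,4 pink balls.
Favorable = C(5,3)·C(4,1) + C(5,4)·C(4,0) = 45; total = C(9,4) = 126.
P = 45/126 = 5/14 ≈ 0.3571.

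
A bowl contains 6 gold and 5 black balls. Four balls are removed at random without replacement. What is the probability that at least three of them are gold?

23/66

Sum the hypergeometric tail for j = 3,…,4 gold balls.
Favorable = C(6,3)·C(5,1) + C(6,4)·C(5,0) = 115; total = C(11,4) = 330.
P = 115/330 = 23/66 ≈ 0.3485.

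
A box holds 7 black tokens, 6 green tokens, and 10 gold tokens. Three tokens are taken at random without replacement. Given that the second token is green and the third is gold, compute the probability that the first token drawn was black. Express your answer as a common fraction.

P(first=black and the second token is green and the third is gold) = (7/23)·(6/22)·(10/21) = 10/253.
P(E) = Σ over first color = 10/253 + 50/1771 + 90/1771 = 30/253.
By Bayes, P(first=black | E) = 10/253 / 30/253 = 1/3 ≈ 0.3333.

1/3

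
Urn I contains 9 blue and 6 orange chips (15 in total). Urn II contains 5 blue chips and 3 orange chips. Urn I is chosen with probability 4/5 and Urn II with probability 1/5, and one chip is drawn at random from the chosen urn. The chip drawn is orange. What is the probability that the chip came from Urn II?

15/79

P(orange | Urn I) = 2/5; P(orange | Urn II) = 3/8.
P(orange) = 4/5·2/5 + 1/5·3/8 = 79/200.
By Bayes' rule, P(Urn II | orange) = 3/40 / 79/200 = 15/79 ≈ 0.1899.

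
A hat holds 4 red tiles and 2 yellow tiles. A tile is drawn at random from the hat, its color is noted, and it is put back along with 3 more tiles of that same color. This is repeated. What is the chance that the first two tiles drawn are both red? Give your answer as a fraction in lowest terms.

14/27

After a red draw the hat holds 7 red out of 9.
P = (4/6)·(7/9) = 14/27 ≈ 0.5185.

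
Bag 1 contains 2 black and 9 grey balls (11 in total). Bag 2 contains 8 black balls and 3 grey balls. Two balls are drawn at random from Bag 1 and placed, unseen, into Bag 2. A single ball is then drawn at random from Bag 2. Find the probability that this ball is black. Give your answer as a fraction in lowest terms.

Condition on how many of the transferred balls are black (from Bag 1: 2 black of 11; then Bag 2 has 13 total).
  0 black: C(2,0)C(9,2)/C(11,2) = 36/55; then P = 8/13
  1 black: C(2,1)C(9,1)/C(11,2) = 18/55; then P = 9/13
  2 black: C(2,2)C(9,0)/C(11,2) = 1/55; then P = 10/13
P(black from Bag 2) = 92/143 ≈ 0.6434.

92/143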